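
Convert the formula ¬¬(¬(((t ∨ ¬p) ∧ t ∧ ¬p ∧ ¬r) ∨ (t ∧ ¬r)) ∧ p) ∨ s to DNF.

(¬t ∧ p) ∨ (p ∧ r) ∨ s

¬¬(¬(((t ∨ ¬p) ∧ t ∧ ¬p ∧ ¬r) ∨ (t ∧ ¬r)) ∧ p) ∨ s
⇔ (¬(((t ∨ ¬p) ∧ t ∧ ¬p ∧ ¬r) ∨ (t ∧ ¬r)) ∧ p) ∨ s   (double negation)
⇔ (¬((t ∨ ¬p) ∧ t ∧ ¬p ∧ ¬r) ∧ ¬(t ∧ ¬r) ∧ p) ∨ s   (De Morgan)
⇔ ((¬(t ∨ ¬p) ∨ ¬t ∨ ¬¬p ∨ ¬¬r) ∧ ¬(t ∧ ¬r) ∧ p) ∨ s   (De Morgan)
⇔ (((¬t ∧ ¬¬p) ∨ ¬t ∨ ¬¬p ∨ ¬¬r) ∧ ¬(t ∧ ¬r) ∧ p) ∨ s   (De Morgan)
⇔ (((¬t ∧ p) ∨ ¬t ∨ ¬¬p ∨ ¬¬r) ∧ ¬(t ∧ ¬r) ∧ p) ∨ s   (double negation)
⇔ (((¬t ∧ p) ∨ ¬t ∨ p ∨ ¬¬r) ∧ ¬(t ∧ ¬r) ∧ p) ∨ s   (double negation)
⇔ (((¬t ∧ p) ∨ ¬t ∨ p ∨ r) ∧ ¬(t ∧ ¬r) ∧ p) ∨ s   (double negation)
⇔ (((¬t ∧ p) ∨ ¬t ∨ p ∨ r) ∧ (¬t ∨ ¬¬r) ∧ p) ∨ s   (De Morgan)
⇔ (((¬t ∧ p) ∨ ¬t ∨ p ∨ r) ∧ (¬t ∨ r) ∧ p) ∨ s   (double negation)
⇔ (¬t ∧ p ∧ ¬t ∧ p) ∨ (¬t ∧ p ∧ r ∧ p) ∨ (¬t ∧ ¬t ∧ p) ∨ (¬t ∧ r ∧ p) ∨ (p ∧ ¬t ∧ p) ∨ (p ∧ r ∧ p) ∨ (r ∧ ¬t ∧ p) ∨ (r ∧ r ∧ p) ∨ s   (distribute ∧ over ∨)
⇔ (¬t ∧ p) ∨ (p ∧ r) ∨ s   (simplify)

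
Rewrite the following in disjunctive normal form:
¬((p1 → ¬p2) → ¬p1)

¬p2 ∧ p1

¬((p1 → ¬p2) → ¬p1)
⇔ ¬(¬(p1 → ¬p2) ∨ ¬p1)   [eliminate →]
⇔ ¬(¬(¬p1 ∨ ¬p2) ∨ ¬p1)   [eliminate →]
⇔ ¬¬(¬p1 ∨ ¬p2) ∧ ¬¬p1   [De Morgan]
⇔ (¬p1 ∨ ¬p2) ∧ ¬¬p1   [double negation]
⇔ (¬p1 ∨ ¬p2) ∧ p1   [double negation]
⇔ (¬p1 ∧ p1) ∨ (¬p2 ∧ p1)   [distribute ∧ over ∨]
⇔ ¬p2 ∧ p1   [simplify]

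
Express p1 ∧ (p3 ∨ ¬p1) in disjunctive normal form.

p1 ∧ (p3 ∨ ¬p1)
= (p1 ∧ p3) ∨ (p1 ∧ ¬p1)   — distribute ∧ over ∨
= p1 ∧ p3   — simplify

p1 ∧ p3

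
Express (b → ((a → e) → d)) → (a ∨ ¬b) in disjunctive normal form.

(b ∧ ¬a ∧ ¬d) ∨ (b ∧ e ∧ ¬d) ∨ a ∨ ¬b

(b → ((a → e) → d)) → (a ∨ ¬b)
≡ ¬(b → ((a → e) → d)) ∨ a ∨ ¬b   (eliminate →)
≡ ¬(¬b ∨ ((a → e) → d)) ∨ a ∨ ¬b   (eliminate →)
≡ ¬(¬b ∨ ¬(a → e) ∨ d) ∨ a ∨ ¬b   (eliminate →)
≡ ¬(¬b ∨ ¬(¬a ∨ e) ∨ d) ∨ a ∨ ¬b   (eliminate →)
≡ (¬¬b ∧ ¬¬(¬a ∨ e) ∧ ¬d) ∨ a ∨ ¬b   (De Morgan)
≡ (b ∧ ¬¬(¬a ∨ e) ∧ ¬d) ∨ a ∨ ¬b   (double negation)
≡ (b ∧ (¬a ∨ e) ∧ ¬d) ∨ a ∨ ¬b   (double negation)
≡ (b ∧ ¬a ∧ ¬d) ∨ (b ∧ e ∧ ¬d) ∨ a ∨ ¬b   (distribute ∧ over ∨)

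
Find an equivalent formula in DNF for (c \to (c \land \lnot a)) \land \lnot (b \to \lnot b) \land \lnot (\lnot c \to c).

\lnot c \land b

(c \to (c \land \lnot a)) \land \lnot (b \to \lnot b) \land \lnot (\lnot c \to c)
≡ (\lnot c \lor (c \land \lnot a)) \land \lnot (b \to \lnot b) \land \lnot (\lnot c \to c)   [eliminate \to]
≡ (\lnot c \lor (c \land \lnot a)) \land \lnot (\lnot b \lor \lnot b) \land \lnot (\lnot c \to c)   [eliminate \to]
≡ (\lnot c \lor (c \land \lnot a)) \land \lnot (\lnot b \lor \lnot b) \land \lnot (\lnot \lnot c \lor c)   [eliminate \to]
≡ (\lnot c \lor (c \land \lnot a)) \land \lnot \lnot b \land \lnot \lnot b \land \lnot (\lnot \lnot c \lor c)   [De Morgan]
≡ (\lnot c \lor (c \land \lnot a)) \land b \land \lnot \lnot b \land \lnot (\lnot \lnot c \lor c)   [double negation]
≡ (\lnot c \lor (c \land \lnot a)) \land b \land b \land \lnot (\lnot \lnot c \lor c)   [double negation]
≡ (\lnot c \lor (c \land \lnot a)) \land b \land b \land \lnot \lnot \lnot c \land \lnot c   [De Morgan]
≡ (\lnot c \lor (c \land \lnot a)) \land b \land b \land \lnot c \land \lnot c   [double negation]
≡ (\lnot c \land b \land b \land \lnot c \land \lnot c) \lor (c \land \lnot a \land b \land b \land \lnot c \land \lnot c)   [distribute \land over \lor]
≡ \lnot c \land b   [simplify]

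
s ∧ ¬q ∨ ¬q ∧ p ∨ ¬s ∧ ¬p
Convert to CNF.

(¬q ∨ ¬s) ∧ (¬q ∨ ¬p)

s ∧ ¬q ∨ ¬q ∧ p ∨ ¬s ∧ ¬p
= (s ∨ ¬q ∨ ¬s) ∧ (s ∨ ¬q ∨ ¬p) ∧ (s ∨ p ∨ ¬s) ∧ (s ∨ p ∨ ¬p) ∧ (¬q ∨ ¬q ∨ ¬s) ∧ (¬q ∨ ¬q ∨ ¬p) ∧ (¬q ∨ p ∨ ¬s) ∧ (¬q ∨ p ∨ ¬p)   [distribute ∨ over ∧]
= (¬q ∨ ¬s) ∧ (¬q ∨ ¬p)   [simplify]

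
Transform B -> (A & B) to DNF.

~B | (A & B)

B -> (A & B)
⇔ ~B | (A & B)   [eliminate ->]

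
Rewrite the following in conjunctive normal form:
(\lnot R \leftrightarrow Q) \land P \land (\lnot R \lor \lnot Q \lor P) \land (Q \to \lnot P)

(\lnot R \leftrightarrow Q) \land P \land (\lnot R \lor \lnot Q \lor P) \land (Q \to \lnot P)
= (\lnot R \to Q) \land (Q \to \lnot R) \land P \land (\lnot R \lor \lnot Q \lor P) \land (Q \to \lnot P)   [eliminate \leftrightarrow]
= (\lnot \lnot R \lor Q) \land (Q \to \lnot R) \land P \land (\lnot R \lor \lnot Q \lor P) \land (Q \to \lnot P)   [eliminate \to]
= (\lnot \lnot R \lor Q) \land (\lnot Q \lor \lnot R) \land P \land (\lnot R \lor \lnot Q \lor P) \land (Q \to \lnot P)   [eliminate \to]
= (\lnot \lnot R \lor Q) \land (\lnot Q \lor \lnot R) \land P \land (\lnot R \lor \lnot Q \lor P) \land (\lnot Q \lor \lnot P)   [eliminate \to]
= (R \lor Q) \land (\lnot Q \lor \lnot R) \land P \land (\lnot R \lor \lnot Q \lor P) \land (\lnot Q \lor \lnot P)   [double negation]
= (R \lor Q) \land (\lnot Q \lor \lnot R) \land P \land (\lnot Q \lor \lnot P)   [simplify]

(R \lor Q) \land (\lnot Q \lor \lnot R) \land P \land (\lnot Q \lor \lnot P)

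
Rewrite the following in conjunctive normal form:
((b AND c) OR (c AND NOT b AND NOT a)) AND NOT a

c AND NOT a

((b AND c) OR (c AND NOT b AND NOT a)) AND NOT a
≡ (b OR c) AND (b OR NOT b) AND (b OR NOT a) AND (c OR c) AND (c OR NOT b) AND (c OR NOT a) AND NOT a   [distribute OR over AND]
≡ c AND NOT a   [simplify]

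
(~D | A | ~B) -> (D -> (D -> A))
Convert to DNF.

(D & ~A & B) | ~D | A

(~D | A | ~B) -> (D -> (D -> A))
= ~(~D | A | ~B) | (D -> (D -> A))   [eliminate ->]
= ~(~D | A | ~B) | ~D | (D -> A)   [eliminate ->]
= ~(~D | A | ~B) | ~D | ~D | A   [eliminate ->]
= (~~D & ~A & ~~B) | ~D | ~D | A   [De Morgan]
= (D & ~A & ~~B) | ~D | ~D | A   [double negation]
= (D & ~A & B) | ~D | ~D | A   [double negation]
= (D & ~A & B) | ~D | A   [simplify]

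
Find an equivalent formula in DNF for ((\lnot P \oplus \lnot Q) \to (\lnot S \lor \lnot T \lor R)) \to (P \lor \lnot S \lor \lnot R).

((\lnot P \oplus \lnot Q) \to (\lnot S \lor \lnot T \lor R)) \to (P \lor \lnot S \lor \lnot R)
≡ \lnot ((\lnot P \oplus \lnot Q) \to (\lnot S \lor \lnot T \lor R)) \lor P \lor \lnot S \lor \lnot R   [eliminate \to]
≡ \lnot (\lnot (\lnot P \oplus \lnot Q) \lor \lnot S \lor \lnot T \lor R) \lor P \lor \lnot S \lor \lnot R   [eliminate \to]
≡ \lnot (\lnot ((\lnot P \land \lnot \lnot Q) \lor (\lnot \lnot P \land \lnot Q)) \lor \lnot S \lor \lnot T \lor R) \lor P \lor \lnot S \lor \lnot R   [expand \oplus]
≡ (\lnot \lnot ((\lnot P \land \lnot \lnot Q) \lor (\lnot \lnot P \land \lnot Q)) \land \lnot \lnot S \land \lnot \lnot T \land \lnot R) \lor P \lor \lnot S \lor \lnot R   [De Morgan]
≡ (((\lnot P \land \lnot \lnot Q) \lor (\lnot \lnot P \land \lnot Q)) \land \lnot \lnot S \land \lnot \lnot T \land \lnot R) \lor P \lor \lnot S \lor \lnot R   [double negation]
≡ (((\lnot P \land Q) \lor (\lnot \lnot P \land \lnot Q)) \land \lnot \lnot S \land \lnot \lnot T \land \lnot R) \lor P \lor \lnot S \lor \lnot R   [double negation]
≡ (((\lnot P \land Q) \lor (P \land \lnot Q)) \land \lnot \lnot S \land \lnot \lnot T \land \lnot R) \lor P \lor \lnot S \lor \lnot R   [double negation]
≡ (((\lnot P \land Q) \lor (P \land \lnot Q)) \land S \land \lnot \lnot T \land \lnot R) \lor P \lor \lnot S \lor \lnot R   [double negation]
≡ (((\lnot P \land Q) \lor (P \land \lnot Q)) \land S \land T \land \lnot R) \lor P \lor \lnot S \lor \lnot R   [double negation]
≡ (\lnot P \land Q \land S \land T \land \lnot R) \lor (P \land \lnot Q \land S \land T \land \lnot R) \lor P \lor \lnot S \lor \lnot R   [distribute \land over \lor]
≡ P \lor \lnot S \lor \lnot R   [simplify]

P \lor \lnot S \lor \lnot R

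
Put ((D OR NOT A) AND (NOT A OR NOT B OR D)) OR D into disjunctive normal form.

D OR NOT A

((D OR NOT A) AND (NOT A OR NOT B OR D)) OR D
≡ (D AND NOT A) OR (D AND NOT B) OR (D AND D) OR (NOT A AND NOT A) OR (NOT A AND NOT B) OR (NOT A AND D) OR D   (distribute AND over OR)
≡ D OR NOT A   (simplify)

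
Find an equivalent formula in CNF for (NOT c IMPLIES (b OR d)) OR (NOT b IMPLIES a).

(NOT c IMPLIES (b OR d)) OR (NOT b IMPLIES a)
⇔ NOT NOT c OR b OR d OR (NOT b IMPLIES a)
⇔ NOT NOT c OR b OR d OR NOT NOT b OR a
⇔ c OR b OR d OR NOT NOT b OR a
⇔ c OR b OR d OR b OR a
⇔ c OR b OR d OR a

c OR b OR d OR a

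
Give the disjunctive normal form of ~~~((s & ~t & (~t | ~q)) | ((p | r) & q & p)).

(~s & ~q) | (~s & ~p) | (t & ~q) | (t & ~p)

~~~((s & ~t & (~t | ~q)) | ((p | r) & q & p))
⇔ ~((s & ~t & (~t | ~q)) | ((p | r) & q & p))   — double negation
⇔ ~(s & ~t & (~t | ~q)) & ~((p | r) & q & p)   — De Morgan
⇔ (~s | ~~t | ~(~t | ~q)) & ~((p | r) & q & p)   — De Morgan
⇔ (~s | t | ~(~t | ~q)) & ~((p | r) & q & p)   — double negation
⇔ (~s | t | (~~t & ~~q)) & ~((p | r) & q & p)   — De Morgan
⇔ (~s | t | (t & ~~q)) & ~((p | r) & q & p)   — double negation
⇔ (~s | t | (t & q)) & ~((p | r) & q & p)   — double negation
⇔ (~s | t | (t & q)) & (~(p | r) | ~q | ~p)   — De Morgan
⇔ (~s | t | (t & q)) & ((~p & ~r) | ~q | ~p)   — De Morgan
⇔ (~s & ~p & ~r) | (~s & ~q) | (~s & ~p) | (t & ~p & ~r) | (t & ~q) | (t & ~p) | (t & q & ~p & ~r) | (t & q & ~q) | (t & q & ~p)   — distribute & over |
⇔ (~s & ~q) | (~s & ~p) | (t & ~q) | (t & ~p)   — simplify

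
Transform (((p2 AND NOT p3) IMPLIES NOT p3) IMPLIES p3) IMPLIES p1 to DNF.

NOT p3 OR p1

(((p2 AND NOT p3) IMPLIES NOT p3) IMPLIES p3) IMPLIES p1
≡ NOT (((p2 AND NOT p3) IMPLIES NOT p3) IMPLIES p3) OR p1   — eliminate IMPLIES
≡ NOT (NOT ((p2 AND NOT p3) IMPLIES NOT p3) OR p3) OR p1   — eliminate IMPLIES
≡ NOT (NOT (NOT (p2 AND NOT p3) OR NOT p3) OR p3) OR p1   — eliminate IMPLIES
≡ (NOT NOT (NOT (p2 AND NOT p3) OR NOT p3) AND NOT p3) OR p1   — De Morgan
≡ ((NOT (p2 AND NOT p3) OR NOT p3) AND NOT p3) OR p1   — double negation
≡ ((NOT p2 OR NOT NOT p3 OR NOT p3) AND NOT p3) OR p1   — De Morgan
≡ ((NOT p2 OR p3 OR NOT p3) AND NOT p3) OR p1   — double negation
≡ (NOT p2 AND NOT p3) OR (p3 AND NOT p3) OR (NOT p3 AND NOT p3) OR p1   — distribute AND over OR
≡ NOT p3 OR p1   — simplify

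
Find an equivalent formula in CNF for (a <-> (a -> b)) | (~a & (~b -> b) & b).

(~a | b) & (a | b)

(a <-> (a -> b)) | (~a & (~b -> b) & b)
= ((a -> (a -> b)) & ((a -> b) -> a)) | (~a & (~b -> b) & b)   [eliminate <->]
= ((~a | (a -> b)) & ((a -> b) -> a)) | (~a & (~b -> b) & b)   [eliminate ->]
= ((~a | ~a | b) & ((a -> b) -> a)) | (~a & (~b -> b) & b)   [eliminate ->]
= ((~a | ~a | b) & (~(a -> b) | a)) | (~a & (~b -> b) & b)   [eliminate ->]
= ((~a | ~a | b) & (~(~a | b) | a)) | (~a & (~b -> b) & b)   [eliminate ->]
= ((~a | ~a | b) & (~(~a | b) | a)) | (~a & (~~b | b) & b)   [eliminate ->]
= ((~a | ~a | b) & ((~~a & ~b) | a)) | (~a & (~~b | b) & b)   [De Morgan]
= ((~a | ~a | b) & ((a & ~b) | a)) | (~a & (~~b | b) & b)   [double negation]
= ((~a | ~a | b) & ((a & ~b) | a)) | (~a & (b | b) & b)   [double negation]
= (~a | ~a | b | ~a) & (~a | ~a | b | b | b) & (~a | ~a | b | b) & (a | a | ~a) & (a | a | b | b) & (a | a | b) & (~b | a | ~a) & (~b | a | b | b) & (~b | a | b)   [distribute | over &]
= (~a | b) & (a | b)   [simplify]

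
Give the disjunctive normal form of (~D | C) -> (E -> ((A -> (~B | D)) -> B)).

(~D | C) -> (E -> ((A -> (~B | D)) -> B))
≡ ~(~D | C) | (E -> ((A -> (~B | D)) -> B))   [eliminate ->]
≡ ~(~D | C) | ~E | ((A -> (~B | D)) -> B)   [eliminate ->]
≡ ~(~D | C) | ~E | ~(A -> (~B | D)) | B   [eliminate ->]
≡ ~(~D | C) | ~E | ~(~A | ~B | D) | B   [eliminate ->]
≡ (~~D & ~C) | ~E | ~(~A | ~B | D) | B   [De Morgan]
≡ (D & ~C) | ~E | ~(~A | ~B | D) | B   [double negation]
≡ (D & ~C) | ~E | (~~A & ~~B & ~D) | B   [De Morgan]
≡ (D & ~C) | ~E | (A & ~~B & ~D) | B   [double negation]
≡ (D & ~C) | ~E | (A & B & ~D) | B   [double negation]
≡ (D & ~C) | ~E | B   [simplify]

(D & ~C) | ~E | B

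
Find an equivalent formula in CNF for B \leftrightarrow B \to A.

(\lnot B \lor A) \land B

B \leftrightarrow B \to A
⇔ (B \to (B \to A)) \land ((B \to A) \to B)   [eliminate \leftrightarrow]
⇔ (\lnot B \lor (B \to A)) \land ((B \to A) \to B)   [eliminate \to]
⇔ (\lnot B \lor \lnot B \lor A) \land ((B \to A) \to B)   [eliminate \to]
⇔ (\lnot B \lor \lnot B \lor A) \land (\lnot (B \to A) \lor B)   [eliminate \to]
⇔ (\lnot B \lor \lnot B \lor A) \land (\lnot (\lnot B \lor A) \lor B)   [eliminate \to]
⇔ (\lnot B \lor \lnot B \lor A) \land (\lnot \lnot B \land \lnot A \lor B)   [De Morgan]
⇔ (\lnot B \lor \lnot B \lor A) \land (B \land \lnot A \lor B)   [double negation]
⇔ (\lnot B \lor \lnot B \lor A) \land (B \lor B) \land (\lnot A \lor B)   [distribute \lor over \land]
⇔ (\lnot B \lor A) \land B   [simplify]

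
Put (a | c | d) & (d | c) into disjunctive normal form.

c | d

(a | c | d) & (d | c)
⇔ (a & d) | (a & c) | (c & d) | (c & c) | (d & d) | (d & c)   [distribute & over |]
⇔ c | d   [simplify]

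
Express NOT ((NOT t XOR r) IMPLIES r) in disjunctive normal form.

NOT t AND NOT r

NOT ((NOT t XOR r) IMPLIES r)
= NOT (NOT (NOT t XOR r) OR r)   (eliminate IMPLIES)
= NOT (NOT ((NOT t AND NOT r) OR (NOT NOT t AND r)) OR r)   (expand XOR)
= NOT NOT ((NOT t AND NOT r) OR (NOT NOT t AND r)) AND NOT r   (De Morgan)
= ((NOT t AND NOT r) OR (NOT NOT t AND r)) AND NOT r   (double negation)
= ((NOT t AND NOT r) OR (t AND r)) AND NOT r   (double negation)
= (NOT t AND NOT r AND NOT r) OR (t AND r AND NOT r)   (distribute AND over OR)
= NOT t AND NOT r   (simplify)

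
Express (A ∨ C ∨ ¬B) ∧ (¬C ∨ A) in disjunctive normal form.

A ∨ (¬B ∧ ¬C)

(A ∨ C ∨ ¬B) ∧ (¬C ∨ A)
= (A ∧ ¬C) ∨ (A ∧ A) ∨ (C ∧ ¬C) ∨ (C ∧ A) ∨ (¬B ∧ ¬C) ∨ (¬B ∧ A)   [distribute ∧ over ∨]
= A ∨ (¬B ∧ ¬C)   [simplify]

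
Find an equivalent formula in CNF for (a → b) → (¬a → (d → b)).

(a → b) → (¬a → (d → b))
≡ ¬(a → b) ∨ (¬a → (d → b))   (eliminate →)
≡ ¬(¬a ∨ b) ∨ (¬a → (d → b))   (eliminate →)
≡ ¬(¬a ∨ b) ∨ ¬¬a ∨ (d → b)   (eliminate →)
≡ ¬(¬a ∨ b) ∨ ¬¬a ∨ ¬d ∨ b   (eliminate →)
≡ (¬¬a ∧ ¬b) ∨ ¬¬a ∨ ¬d ∨ b   (De Morgan)
≡ (a ∧ ¬b) ∨ ¬¬a ∨ ¬d ∨ b   (double negation)
≡ (a ∧ ¬b) ∨ a ∨ ¬d ∨ b   (double negation)
≡ (a ∨ a ∨ ¬d ∨ b) ∧ (¬b ∨ a ∨ ¬d ∨ b)   (distribute ∨ over ∧)
≡ a ∨ ¬d ∨ b   (simplify)

a ∨ ¬d ∨ b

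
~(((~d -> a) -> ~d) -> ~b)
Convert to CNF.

~(((~d -> a) -> ~d) -> ~b)
= ~(~((~d -> a) -> ~d) | ~b)   [eliminate ->]
= ~(~(~(~d -> a) | ~d) | ~b)   [eliminate ->]
= ~(~(~(~~d | a) | ~d) | ~b)   [eliminate ->]
= ~~(~(~~d | a) | ~d) & ~~b   [De Morgan]
= (~(~~d | a) | ~d) & ~~b   [double negation]
= ((~~~d & ~a) | ~d) & ~~b   [De Morgan]
= ((~d & ~a) | ~d) & ~~b   [double negation]
= ((~d & ~a) | ~d) & b   [double negation]
= (~d | ~d) & (~a | ~d) & b   [distribute | over &]
= ~d & b   [simplify]

~d & b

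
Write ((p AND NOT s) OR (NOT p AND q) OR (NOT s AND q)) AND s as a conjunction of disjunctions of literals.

((p AND NOT s) OR (NOT p AND q) OR (NOT s AND q)) AND s
= (p OR NOT p OR NOT s) AND (p OR NOT p OR q) AND (p OR q OR NOT s) AND (p OR q OR q) AND (NOT s OR NOT p OR NOT s) AND (NOT s OR NOT p OR q) AND (NOT s OR q OR NOT s) AND (NOT s OR q OR q) AND s   [distribute OR over AND]
= (p OR q) AND (NOT s OR NOT p) AND (NOT s OR q) AND s   [simplify]

(p OR q) AND (NOT s OR NOT p) AND (NOT s OR q) AND s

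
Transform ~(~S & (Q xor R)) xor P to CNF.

(S | ~Q | R | P) & (S | ~R | Q | P) & (~S | ~P) & (Q | R | ~P) & (~Q | ~R | ~P)

~(~S & (Q xor R)) xor P
≡ (~(~S & (Q xor R)) | P) & ~(~(~S & (Q xor R)) & P)   [expand xor]
≡ (~(~S & (Q | R) & ~(Q & R)) | P) & ~(~(~S & (Q xor R)) & P)   [expand xor]
≡ (~(~S & (Q | R) & ~(Q & R)) | P) & ~(~(~S & (Q | R) & ~(Q & R)) & P)   [expand xor]
≡ (~~S | ~(Q | R) | ~~(Q & R) | P) & ~(~(~S & (Q | R) & ~(Q & R)) & P)   [De Morgan]
≡ (S | ~(Q | R) | ~~(Q & R) | P) & ~(~(~S & (Q | R) & ~(Q & R)) & P)   [double negation]
≡ (S | (~Q & ~R) | ~~(Q & R) | P) & ~(~(~S & (Q | R) & ~(Q & R)) & P)   [De Morgan]
≡ (S | (~Q & ~R) | (Q & R) | P) & ~(~(~S & (Q | R) & ~(Q & R)) & P)   [double negation]
≡ (S | (~Q & ~R) | (Q & R) | P) & (~~(~S & (Q | R) & ~(Q & R)) | ~P)   [De Morgan]
≡ (S | (~Q & ~R) | (Q & R) | P) & ((~S & (Q | R) & ~(Q & R)) | ~P)   [double negation]
≡ (S | (~Q & ~R) | (Q & R) | P) & ((~S & (Q | R) & (~Q | ~R)) | ~P)   [De Morgan]
≡ (S | ~Q | Q | P) & (S | ~Q | R | P) & (S | ~R | Q | P) & (S | ~R | R | P) & (~S | ~P) & (Q | R | ~P) & (~Q | ~R | ~P)   [distribute | over &]
≡ (S | ~Q | R | P) & (S | ~R | Q | P) & (~S | ~P) & (Q | R | ~P) & (~Q | ~R | ~P)   [simplify]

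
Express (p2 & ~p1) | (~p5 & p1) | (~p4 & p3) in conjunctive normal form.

(p2 & ~p1) | (~p5 & p1) | (~p4 & p3)
≡ (p2 | ~p5 | ~p4) & (p2 | ~p5 | p3) & (p2 | p1 | ~p4) & (p2 | p1 | p3) & (~p1 | ~p5 | ~p4) & (~p1 | ~p5 | p3) & (~p1 | p1 | ~p4) & (~p1 | p1 | p3)   [distribute | over &]
≡ (p2 | ~p5 | ~p4) & (p2 | ~p5 | p3) & (p2 | p1 | ~p4) & (p2 | p1 | p3) & (~p1 | ~p5 | ~p4) & (~p1 | ~p5 | p3)   [simplify]

(p2 | ~p5 | ~p4) & (p2 | ~p5 | p3) & (p2 | p1 | ~p4) & (p2 | p1 | p3) & (~p1 | ~p5 | ~p4) & (~p1 | ~p5 | p3)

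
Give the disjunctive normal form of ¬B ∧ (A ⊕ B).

¬B ∧ (A ⊕ B)
≡ ¬B ∧ ((A ∧ ¬B) ∨ (¬A ∧ B))   (expand ⊕)
≡ (¬B ∧ A ∧ ¬B) ∨ (¬B ∧ ¬A ∧ B)   (distribute ∧ over ∨)
≡ ¬B ∧ A   (simplify)

¬B ∧ A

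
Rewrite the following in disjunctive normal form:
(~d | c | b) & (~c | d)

(~d | c | b) & (~c | d)
⇔ (~d & ~c) | (~d & d) | (c & ~c) | (c & d) | (b & ~c) | (b & d)   (distribute & over |)
⇔ (~d & ~c) | (c & d) | (b & ~c) | (b & d)   (simplify)

(~d & ~c) | (c & d) | (b & ~c) | (b & d)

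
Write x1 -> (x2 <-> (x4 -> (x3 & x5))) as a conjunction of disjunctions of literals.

(~x1 | ~x2 | ~x4 | x3) & (~x1 | ~x2 | ~x4 | x5) & (~x1 | x4 | x2) & (~x1 | ~x3 | ~x5 | x2)

x1 -> (x2 <-> (x4 -> (x3 & x5)))
≡ ~x1 | (x2 <-> (x4 -> (x3 & x5)))   [eliminate ->]
≡ ~x1 | ((x2 -> (x4 -> (x3 & x5))) & ((x4 -> (x3 & x5)) -> x2))   [eliminate <->]
≡ ~x1 | ((~x2 | (x4 -> (x3 & x5))) & ((x4 -> (x3 & x5)) -> x2))   [eliminate ->]
≡ ~x1 | ((~x2 | ~x4 | (x3 & x5)) & ((x4 -> (x3 & x5)) -> x2))   [eliminate ->]
≡ ~x1 | ((~x2 | ~x4 | (x3 & x5)) & (~(x4 -> (x3 & x5)) | x2))   [eliminate ->]
≡ ~x1 | ((~x2 | ~x4 | (x3 & x5)) & (~(~x4 | (x3 & x5)) | x2))   [eliminate ->]
≡ ~x1 | ((~x2 | ~x4 | (x3 & x5)) & ((~~x4 & ~(x3 & x5)) | x2))   [De Morgan]
≡ ~x1 | ((~x2 | ~x4 | (x3 & x5)) & ((x4 & ~(x3 & x5)) | x2))   [double negation]
≡ ~x1 | ((~x2 | ~x4 | (x3 & x5)) & ((x4 & (~x3 | ~x5)) | x2))   [De Morgan]
≡ (~x1 | ~x2 | ~x4 | x3) & (~x1 | ~x2 | ~x4 | x5) & (~x1 | x4 | x2) & (~x1 | ~x3 | ~x5 | x2)   [distribute | over &]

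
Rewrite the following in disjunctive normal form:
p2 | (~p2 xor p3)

p2 | (~p2 & ~p3)

p2 | (~p2 xor p3)
≡ p2 | (~p2 & ~p3) | (~~p2 & p3)   [expand xor]
≡ p2 | (~p2 & ~p3) | (p2 & p3)   [double negation]
≡ p2 | (~p2 & ~p3)   [simplify]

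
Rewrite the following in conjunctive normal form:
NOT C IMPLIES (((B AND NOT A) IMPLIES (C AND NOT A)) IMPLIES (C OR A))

NOT C IMPLIES (((B AND NOT A) IMPLIES (C AND NOT A)) IMPLIES (C OR A))
⇔ NOT NOT C OR (((B AND NOT A) IMPLIES (C AND NOT A)) IMPLIES (C OR A))   — eliminate IMPLIES
⇔ NOT NOT C OR NOT ((B AND NOT A) IMPLIES (C AND NOT A)) OR C OR A   — eliminate IMPLIES
⇔ NOT NOT C OR NOT (NOT (B AND NOT A) OR (C AND NOT A)) OR C OR A   — eliminate IMPLIES
⇔ C OR NOT (NOT (B AND NOT A) OR (C AND NOT A)) OR C OR A   — double negation
⇔ C OR (NOT NOT (B AND NOT A) AND NOT (C AND NOT A)) OR C OR A   — De Morgan
⇔ C OR (B AND NOT A AND NOT (C AND NOT A)) OR C OR A   — double negation
⇔ C OR (B AND NOT A AND (NOT C OR NOT NOT A)) OR C OR A   — De Morgan
⇔ C OR (B AND NOT A AND (NOT C OR A)) OR C OR A   — double negation
⇔ (C OR B OR C OR A) AND (C OR NOT A OR C OR A) AND (C OR NOT C OR A OR C OR A)   — distribute OR over AND
⇔ C OR B OR A   — simplify

C OR B OR A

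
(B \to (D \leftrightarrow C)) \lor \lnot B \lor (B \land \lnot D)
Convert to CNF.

(B \to (D \leftrightarrow C)) \lor \lnot B \lor (B \land \lnot D)
= \lnot B \lor (D \leftrightarrow C) \lor \lnot B \lor (B \land \lnot D)   [eliminate \to]
= \lnot B \lor ((D \to C) \land (C \to D)) \lor \lnot B \lor (B \land \lnot D)   [eliminate \leftrightarrow]
= \lnot B \lor ((\lnot D \lor C) \land (C \to D)) \lor \lnot B \lor (B \land \lnot D)   [eliminate \to]
= \lnot B \lor ((\lnot D \lor C) \land (\lnot C \lor D)) \lor \lnot B \lor (B \land \lnot D)   [eliminate \to]
= (\lnot B \lor \lnot D \lor C \lor \lnot B \lor B) \land (\lnot B \lor \lnot D \lor C \lor \lnot B \lor \lnot D) \land (\lnot B \lor \lnot C \lor D \lor \lnot B \lor B) \land (\lnot B \lor \lnot C \lor D \lor \lnot B \lor \lnot D)   [distribute \lor over \land]
= \lnot B \lor \lnot D \lor C   [simplify]

\lnot B \lor \lnot D \lor C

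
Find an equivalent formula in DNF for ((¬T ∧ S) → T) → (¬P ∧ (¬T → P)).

(¬T ∧ S) ∨ (¬P ∧ T)

((¬T ∧ S) → T) → (¬P ∧ (¬T → P))
= ¬((¬T ∧ S) → T) ∨ (¬P ∧ (¬T → P))   [eliminate →]
= ¬(¬(¬T ∧ S) ∨ T) ∨ (¬P ∧ (¬T → P))   [eliminate →]
= ¬(¬(¬T ∧ S) ∨ T) ∨ (¬P ∧ (¬¬T ∨ P))   [eliminate →]
= (¬¬(¬T ∧ S) ∧ ¬T) ∨ (¬P ∧ (¬¬T ∨ P))   [De Morgan]
= (¬T ∧ S ∧ ¬T) ∨ (¬P ∧ (¬¬T ∨ P))   [double negation]
= (¬T ∧ S ∧ ¬T) ∨ (¬P ∧ (T ∨ P))   [double negation]
= (¬T ∧ S ∧ ¬T) ∨ (¬P ∧ T) ∨ (¬P ∧ P)   [distribute ∧ over ∨]
= (¬T ∧ S) ∨ (¬P ∧ T)   [simplify]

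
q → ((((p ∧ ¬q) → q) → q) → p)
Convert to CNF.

¬q ∨ p

q → ((((p ∧ ¬q) → q) → q) → p)
= ¬q ∨ ((((p ∧ ¬q) → q) → q) → p)   [eliminate →]
= ¬q ∨ ¬(((p ∧ ¬q) → q) → q) ∨ p   [eliminate →]
= ¬q ∨ ¬(¬((p ∧ ¬q) → q) ∨ q) ∨ p   [eliminate →]
= ¬q ∨ ¬(¬(¬(p ∧ ¬q) ∨ q) ∨ q) ∨ p   [eliminate →]
= ¬q ∨ (¬¬(¬(p ∧ ¬q) ∨ q) ∧ ¬q) ∨ p   [De Morgan]
= ¬q ∨ ((¬(p ∧ ¬q) ∨ q) ∧ ¬q) ∨ p   [double negation]
= ¬q ∨ ((¬p ∨ ¬¬q ∨ q) ∧ ¬q) ∨ p   [De Morgan]
= ¬q ∨ ((¬p ∨ q ∨ q) ∧ ¬q) ∨ p   [double negation]
= (¬q ∨ ¬p ∨ q ∨ q ∨ p) ∧ (¬q ∨ ¬q ∨ p)   [distribute ∨ over ∧]
= ¬q ∨ p   [simplify]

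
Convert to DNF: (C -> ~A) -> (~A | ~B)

(C & A) | ~A | ~B

(C -> ~A) -> (~A | ~B)
= ~(C -> ~A) | ~A | ~B   [eliminate ->]
= ~(~C | ~A) | ~A | ~B   [eliminate ->]
= (~~C & ~~A) | ~A | ~B   [De Morgan]
= (C & ~~A) | ~A | ~B   [double negation]
= (C & A) | ~A | ~B   [double negation]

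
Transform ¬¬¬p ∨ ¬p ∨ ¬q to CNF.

¬¬¬p ∨ ¬p ∨ ¬q
≡ ¬p ∨ ¬p ∨ ¬q   — double negation
≡ ¬p ∨ ¬q   — simplify

¬p ∨ ¬q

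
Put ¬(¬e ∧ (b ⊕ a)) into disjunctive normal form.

e ∨ (¬b ∧ ¬a) ∨ (a ∧ b)

¬(¬e ∧ (b ⊕ a))
≡ ¬(¬e ∧ ((b ∧ ¬a) ∨ (¬b ∧ a)))   [expand ⊕]
≡ ¬¬e ∨ ¬((b ∧ ¬a) ∨ (¬b ∧ a))   [De Morgan]
≡ e ∨ ¬((b ∧ ¬a) ∨ (¬b ∧ a))   [double negation]
≡ e ∨ (¬(b ∧ ¬a) ∧ ¬(¬b ∧ a))   [De Morgan]
≡ e ∨ ((¬b ∨ ¬¬a) ∧ ¬(¬b ∧ a))   [De Morgan]
≡ e ∨ ((¬b ∨ a) ∧ ¬(¬b ∧ a))   [double negation]
≡ e ∨ ((¬b ∨ a) ∧ (¬¬b ∨ ¬a))   [De Morgan]
≡ e ∨ ((¬b ∨ a) ∧ (b ∨ ¬a))   [double negation]
≡ e ∨ (¬b ∧ b) ∨ (¬b ∧ ¬a) ∨ (a ∧ b) ∨ (a ∧ ¬a)   [distribute ∧ over ∨]
≡ e ∨ (¬b ∧ ¬a) ∨ (a ∧ b)   [simplify]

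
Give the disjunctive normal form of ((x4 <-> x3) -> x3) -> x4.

((x4 <-> x3) -> x3) -> x4
≡ ~((x4 <-> x3) -> x3) | x4   [eliminate ->]
≡ ~(~(x4 <-> x3) | x3) | x4   [eliminate ->]
≡ ~(~((x4 -> x3) & (x3 -> x4)) | x3) | x4   [eliminate <->]
≡ ~(~((~x4 | x3) & (x3 -> x4)) | x3) | x4   [eliminate ->]
≡ ~(~((~x4 | x3) & (~x3 | x4)) | x3) | x4   [eliminate ->]
≡ (~~((~x4 | x3) & (~x3 | x4)) & ~x3) | x4   [De Morgan]
≡ ((~x4 | x3) & (~x3 | x4) & ~x3) | x4   [double negation]
≡ (~x4 & ~x3 & ~x3) | (~x4 & x4 & ~x3) | (x3 & ~x3 & ~x3) | (x3 & x4 & ~x3) | x4   [distribute & over |]
≡ (~x4 & ~x3) | x4   [simplify]

(~x4 & ~x3) | x4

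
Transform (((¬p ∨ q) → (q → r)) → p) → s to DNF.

(¬q ∧ ¬p) ∨ (r ∧ ¬p) ∨ s

(((¬p ∨ q) → (q → r)) → p) → s
⇔ ¬(((¬p ∨ q) → (q → r)) → p) ∨ s   (eliminate →)
⇔ ¬(¬((¬p ∨ q) → (q → r)) ∨ p) ∨ s   (eliminate →)
⇔ ¬(¬(¬(¬p ∨ q) ∨ (q → r)) ∨ p) ∨ s   (eliminate →)
⇔ ¬(¬(¬(¬p ∨ q) ∨ ¬q ∨ r) ∨ p) ∨ s   (eliminate →)
⇔ (¬¬(¬(¬p ∨ q) ∨ ¬q ∨ r) ∧ ¬p) ∨ s   (De Morgan)
⇔ ((¬(¬p ∨ q) ∨ ¬q ∨ r) ∧ ¬p) ∨ s   (double negation)
⇔ (((¬¬p ∧ ¬q) ∨ ¬q ∨ r) ∧ ¬p) ∨ s   (De Morgan)
⇔ (((p ∧ ¬q) ∨ ¬q ∨ r) ∧ ¬p) ∨ s   (double negation)
⇔ (p ∧ ¬q ∧ ¬p) ∨ (¬q ∧ ¬p) ∨ (r ∧ ¬p) ∨ s   (distribute ∧ over ∨)
⇔ (¬q ∧ ¬p) ∨ (r ∧ ¬p) ∨ s   (simplify)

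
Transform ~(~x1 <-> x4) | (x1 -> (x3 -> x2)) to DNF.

(x4 & x1) | ~x1 | ~x3 | x2

~(~x1 <-> x4) | (x1 -> (x3 -> x2))
≡ ~((~x1 -> x4) & (x4 -> ~x1)) | (x1 -> (x3 -> x2))   [eliminate <->]
≡ ~((~~x1 | x4) & (x4 -> ~x1)) | (x1 -> (x3 -> x2))   [eliminate ->]
≡ ~((~~x1 | x4) & (~x4 | ~x1)) | (x1 -> (x3 -> x2))   [eliminate ->]
≡ ~((~~x1 | x4) & (~x4 | ~x1)) | ~x1 | (x3 -> x2)   [eliminate ->]
≡ ~((~~x1 | x4) & (~x4 | ~x1)) | ~x1 | ~x3 | x2   [eliminate ->]
≡ ~(~~x1 | x4) | ~(~x4 | ~x1) | ~x1 | ~x3 | x2   [De Morgan]
≡ (~~~x1 & ~x4) | ~(~x4 | ~x1) | ~x1 | ~x3 | x2   [De Morgan]
≡ (~x1 & ~x4) | ~(~x4 | ~x1) | ~x1 | ~x3 | x2   [double negation]
≡ (~x1 & ~x4) | (~~x4 & ~~x1) | ~x1 | ~x3 | x2   [De Morgan]
≡ (~x1 & ~x4) | (x4 & ~~x1) | ~x1 | ~x3 | x2   [double negation]
≡ (~x1 & ~x4) | (x4 & x1) | ~x1 | ~x3 | x2   [double negation]
≡ (x4 & x1) | ~x1 | ~x3 | x2   [simplify]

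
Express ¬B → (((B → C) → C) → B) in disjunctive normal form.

B ∨ (¬B ∧ ¬C)

¬B → (((B → C) → C) → B)
≡ ¬¬B ∨ (((B → C) → C) → B)   — eliminate →
≡ ¬¬B ∨ ¬((B → C) → C) ∨ B   — eliminate →
≡ ¬¬B ∨ ¬(¬(B → C) ∨ C) ∨ B   — eliminate →
≡ ¬¬B ∨ ¬(¬(¬B ∨ C) ∨ C) ∨ B   — eliminate →
≡ B ∨ ¬(¬(¬B ∨ C) ∨ C) ∨ B   — double negation
≡ B ∨ (¬¬(¬B ∨ C) ∧ ¬C) ∨ B   — De Morgan
≡ B ∨ ((¬B ∨ C) ∧ ¬C) ∨ B   — double negation
≡ B ∨ (¬B ∧ ¬C) ∨ (C ∧ ¬C) ∨ B   — distribute ∧ over ∨
≡ B ∨ (¬B ∧ ¬C)   — simplify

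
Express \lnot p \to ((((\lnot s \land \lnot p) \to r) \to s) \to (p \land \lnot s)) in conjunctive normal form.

\lnot p \to ((((\lnot s \land \lnot p) \to r) \to s) \to (p \land \lnot s))
= \lnot \lnot p \lor ((((\lnot s \land \lnot p) \to r) \to s) \to (p \land \lnot s))   [eliminate \to]
= \lnot \lnot p \lor \lnot (((\lnot s \land \lnot p) \to r) \to s) \lor (p \land \lnot s)   [eliminate \to]
= \lnot \lnot p \lor \lnot (\lnot ((\lnot s \land \lnot p) \to r) \lor s) \lor (p \land \lnot s)   [eliminate \to]
= \lnot \lnot p \lor \lnot (\lnot (\lnot (\lnot s \land \lnot p) \lor r) \lor s) \lor (p \land \lnot s)   [eliminate \to]
= p \lor \lnot (\lnot (\lnot (\lnot s \land \lnot p) \lor r) \lor s) \lor (p \land \lnot s)   [double negation]
= p \lor (\lnot \lnot (\lnot (\lnot s \land \lnot p) \lor r) \land \lnot s) \lor (p \land \lnot s)   [De Morgan]
= p \lor ((\lnot (\lnot s \land \lnot p) \lor r) \land \lnot s) \lor (p \land \lnot s)   [double negation]
= p \lor ((\lnot \lnot s \lor \lnot \lnot p \lor r) \land \lnot s) \lor (p \land \lnot s)   [De Morgan]
= p \lor ((s \lor \lnot \lnot p \lor r) \land \lnot s) \lor (p \land \lnot s)   [double negation]
= p \lor ((s \lor p \lor r) \land \lnot s) \lor (p \land \lnot s)   [double negation]
= (p \lor s \lor p \lor r \lor p) \land (p \lor s \lor p \lor r \lor \lnot s) \land (p \lor \lnot s \lor p) \land (p \lor \lnot s \lor \lnot s)   [distribute \lor over \land]
= (p \lor s \lor r) \land (p \lor \lnot s)   [simplify]

(p \lor s \lor r) \land (p \lor \lnot s)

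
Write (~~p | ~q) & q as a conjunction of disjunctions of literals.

(~~p | ~q) & q
≡ (p | ~q) & q

(p | ~q) & q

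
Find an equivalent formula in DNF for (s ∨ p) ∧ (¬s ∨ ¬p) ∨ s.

p ∧ ¬s ∨ s

(s ∨ p) ∧ (¬s ∨ ¬p) ∨ s
≡ s ∧ ¬s ∨ s ∧ ¬p ∨ p ∧ ¬s ∨ p ∧ ¬p ∨ s   — distribute ∧ over ∨
≡ p ∧ ¬s ∨ s   — simplify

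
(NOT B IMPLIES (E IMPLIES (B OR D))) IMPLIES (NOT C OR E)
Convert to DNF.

(NOT B IMPLIES (E IMPLIES (B OR D))) IMPLIES (NOT C OR E)
≡ NOT (NOT B IMPLIES (E IMPLIES (B OR D))) OR NOT C OR E   (eliminate IMPLIES)
≡ NOT (NOT NOT B OR (E IMPLIES (B OR D))) OR NOT C OR E   (eliminate IMPLIES)
≡ NOT (NOT NOT B OR NOT E OR B OR D) OR NOT C OR E   (eliminate IMPLIES)
≡ (NOT NOT NOT B AND NOT NOT E AND NOT B AND NOT D) OR NOT C OR E   (De Morgan)
≡ (NOT B AND NOT NOT E AND NOT B AND NOT D) OR NOT C OR E   (double negation)
≡ (NOT B AND E AND NOT B AND NOT D) OR NOT C OR E   (double negation)
≡ NOT C OR E   (simplify)

NOT C OR E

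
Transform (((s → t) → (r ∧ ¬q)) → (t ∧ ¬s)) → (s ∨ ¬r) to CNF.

(s ∨ ¬q ∨ ¬r) ∧ (¬t ∨ s ∨ ¬r)

(((s → t) → (r ∧ ¬q)) → (t ∧ ¬s)) → (s ∨ ¬r)
= ¬(((s → t) → (r ∧ ¬q)) → (t ∧ ¬s)) ∨ s ∨ ¬r   (eliminate →)
= ¬(¬((s → t) → (r ∧ ¬q)) ∨ (t ∧ ¬s)) ∨ s ∨ ¬r   (eliminate →)
= ¬(¬(¬(s → t) ∨ (r ∧ ¬q)) ∨ (t ∧ ¬s)) ∨ s ∨ ¬r   (eliminate →)
= ¬(¬(¬(¬s ∨ t) ∨ (r ∧ ¬q)) ∨ (t ∧ ¬s)) ∨ s ∨ ¬r   (eliminate →)
= (¬¬(¬(¬s ∨ t) ∨ (r ∧ ¬q)) ∧ ¬(t ∧ ¬s)) ∨ s ∨ ¬r   (De Morgan)
= ((¬(¬s ∨ t) ∨ (r ∧ ¬q)) ∧ ¬(t ∧ ¬s)) ∨ s ∨ ¬r   (double negation)
= (((¬¬s ∧ ¬t) ∨ (r ∧ ¬q)) ∧ ¬(t ∧ ¬s)) ∨ s ∨ ¬r   (De Morgan)
= (((s ∧ ¬t) ∨ (r ∧ ¬q)) ∧ ¬(t ∧ ¬s)) ∨ s ∨ ¬r   (double negation)
= (((s ∧ ¬t) ∨ (r ∧ ¬q)) ∧ (¬t ∨ ¬¬s)) ∨ s ∨ ¬r   (De Morgan)
= (((s ∧ ¬t) ∨ (r ∧ ¬q)) ∧ (¬t ∨ s)) ∨ s ∨ ¬r   (double negation)
= (s ∨ r ∨ s ∨ ¬r) ∧ (s ∨ ¬q ∨ s ∨ ¬r) ∧ (¬t ∨ r ∨ s ∨ ¬r) ∧ (¬t ∨ ¬q ∨ s ∨ ¬r) ∧ (¬t ∨ s ∨ s ∨ ¬r)   (distribute ∨ over ∧)
= (s ∨ ¬q ∨ ¬r) ∧ (¬t ∨ s ∨ ¬r)   (simplify)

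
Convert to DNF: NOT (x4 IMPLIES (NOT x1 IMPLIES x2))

NOT (x4 IMPLIES (NOT x1 IMPLIES x2))
⇔ NOT (NOT x4 OR (NOT x1 IMPLIES x2))   [eliminate IMPLIES]
⇔ NOT (NOT x4 OR NOT NOT x1 OR x2)   [eliminate IMPLIES]
⇔ NOT NOT x4 AND NOT NOT NOT x1 AND NOT x2   [De Morgan]
⇔ x4 AND NOT NOT NOT x1 AND NOT x2   [double negation]
⇔ x4 AND NOT x1 AND NOT x2   [double negation]

x4 AND NOT x1 AND NOT x2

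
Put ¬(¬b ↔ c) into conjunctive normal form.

¬(¬b ↔ c)
= ¬((¬b → c) ∧ (c → ¬b))   (eliminate ↔)
= ¬((¬¬b ∨ c) ∧ (c → ¬b))   (eliminate →)
= ¬((¬¬b ∨ c) ∧ (¬c ∨ ¬b))   (eliminate →)
= ¬(¬¬b ∨ c) ∨ ¬(¬c ∨ ¬b)   (De Morgan)
= (¬¬¬b ∧ ¬c) ∨ ¬(¬c ∨ ¬b)   (De Morgan)
= (¬b ∧ ¬c) ∨ ¬(¬c ∨ ¬b)   (double negation)
= (¬b ∧ ¬c) ∨ (¬¬c ∧ ¬¬b)   (De Morgan)
= (¬b ∧ ¬c) ∨ (c ∧ ¬¬b)   (double negation)
= (¬b ∧ ¬c) ∨ (c ∧ b)   (double negation)
= (¬b ∨ c) ∧ (¬b ∨ b) ∧ (¬c ∨ c) ∧ (¬c ∨ b)   (distribute ∨ over ∧)
= (¬b ∨ c) ∧ (¬c ∨ b)   (simplify)

(¬b ∨ c) ∧ (¬c ∨ b)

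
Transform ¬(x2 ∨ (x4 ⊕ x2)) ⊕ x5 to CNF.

(¬x2 ∨ x5) ∧ (¬x4 ∨ x2 ∨ x5) ∧ (x2 ∨ x4 ∨ ¬x5)

¬(x2 ∨ (x4 ⊕ x2)) ⊕ x5
≡ (¬(x2 ∨ (x4 ⊕ x2)) ∨ x5) ∧ ¬(¬(x2 ∨ (x4 ⊕ x2)) ∧ x5)   (expand ⊕)
≡ (¬(x2 ∨ ((x4 ∨ x2) ∧ ¬(x4 ∧ x2))) ∨ x5) ∧ ¬(¬(x2 ∨ (x4 ⊕ x2)) ∧ x5)   (expand ⊕)
≡ (¬(x2 ∨ ((x4 ∨ x2) ∧ ¬(x4 ∧ x2))) ∨ x5) ∧ ¬(¬(x2 ∨ ((x4 ∨ x2) ∧ ¬(x4 ∧ x2))) ∧ x5)   (expand ⊕)
≡ ((¬x2 ∧ ¬((x4 ∨ x2) ∧ ¬(x4 ∧ x2))) ∨ x5) ∧ ¬(¬(x2 ∨ ((x4 ∨ x2) ∧ ¬(x4 ∧ x2))) ∧ x5)   (De Morgan)
≡ ((¬x2 ∧ (¬(x4 ∨ x2) ∨ ¬¬(x4 ∧ x2))) ∨ x5) ∧ ¬(¬(x2 ∨ ((x4 ∨ x2) ∧ ¬(x4 ∧ x2))) ∧ x5)   (De Morgan)
≡ ((¬x2 ∧ ((¬x4 ∧ ¬x2) ∨ ¬¬(x4 ∧ x2))) ∨ x5) ∧ ¬(¬(x2 ∨ ((x4 ∨ x2) ∧ ¬(x4 ∧ x2))) ∧ x5)   (De Morgan)
≡ ((¬x2 ∧ ((¬x4 ∧ ¬x2) ∨ (x4 ∧ x2))) ∨ x5) ∧ ¬(¬(x2 ∨ ((x4 ∨ x2) ∧ ¬(x4 ∧ x2))) ∧ x5)   (double negation)
≡ ((¬x2 ∧ ((¬x4 ∧ ¬x2) ∨ (x4 ∧ x2))) ∨ x5) ∧ (¬¬(x2 ∨ ((x4 ∨ x2) ∧ ¬(x4 ∧ x2))) ∨ ¬x5)   (De Morgan)
≡ ((¬x2 ∧ ((¬x4 ∧ ¬x2) ∨ (x4 ∧ x2))) ∨ x5) ∧ (x2 ∨ ((x4 ∨ x2) ∧ ¬(x4 ∧ x2)) ∨ ¬x5)   (double negation)
≡ ((¬x2 ∧ ((¬x4 ∧ ¬x2) ∨ (x4 ∧ x2))) ∨ x5) ∧ (x2 ∨ ((x4 ∨ x2) ∧ (¬x4 ∨ ¬x2)) ∨ ¬x5)   (De Morgan)
≡ (¬x2 ∨ x5) ∧ (¬x4 ∨ x4 ∨ x5) ∧ (¬x4 ∨ x2 ∨ x5) ∧ (¬x2 ∨ x4 ∨ x5) ∧ (¬x2 ∨ x2 ∨ x5) ∧ (x2 ∨ x4 ∨ x2 ∨ ¬x5) ∧ (x2 ∨ ¬x4 ∨ ¬x2 ∨ ¬x5)   (distribute ∨ over ∧)
≡ (¬x2 ∨ x5) ∧ (¬x4 ∨ x2 ∨ x5) ∧ (x2 ∨ x4 ∨ ¬x5)   (simplify)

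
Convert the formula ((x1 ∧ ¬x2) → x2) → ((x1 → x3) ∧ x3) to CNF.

((x1 ∧ ¬x2) → x2) → ((x1 → x3) ∧ x3)
≡ ¬((x1 ∧ ¬x2) → x2) ∨ ((x1 → x3) ∧ x3)
≡ ¬(¬(x1 ∧ ¬x2) ∨ x2) ∨ ((x1 → x3) ∧ x3)
≡ ¬(¬(x1 ∧ ¬x2) ∨ x2) ∨ ((¬x1 ∨ x3) ∧ x3)
≡ (¬¬(x1 ∧ ¬x2) ∧ ¬x2) ∨ ((¬x1 ∨ x3) ∧ x3)
≡ (x1 ∧ ¬x2 ∧ ¬x2) ∨ ((¬x1 ∨ x3) ∧ x3)
≡ (x1 ∨ ¬x1 ∨ x3) ∧ (x1 ∨ x3) ∧ (¬x2 ∨ ¬x1 ∨ x3) ∧ (¬x2 ∨ x3) ∧ (¬x2 ∨ ¬x1 ∨ x3) ∧ (¬x2 ∨ x3)
≡ (x1 ∨ x3) ∧ (¬x2 ∨ x3)

(x1 ∨ x3) ∧ (¬x2 ∨ x3)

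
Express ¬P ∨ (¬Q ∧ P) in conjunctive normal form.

¬P ∨ ¬Q

¬P ∨ (¬Q ∧ P)
⇔ (¬P ∨ ¬Q) ∧ (¬P ∨ P)
⇔ ¬P ∨ ¬Q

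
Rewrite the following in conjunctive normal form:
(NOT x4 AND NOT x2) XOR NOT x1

(NOT x4 OR NOT x1) AND (NOT x2 OR NOT x1) AND (x4 OR x2 OR x1)

(NOT x4 AND NOT x2) XOR NOT x1
⇔ ((NOT x4 AND NOT x2) OR NOT x1) AND NOT (NOT x4 AND NOT x2 AND NOT x1)
⇔ ((NOT x4 AND NOT x2) OR NOT x1) AND (NOT NOT x4 OR NOT NOT x2 OR NOT NOT x1)
⇔ ((NOT x4 AND NOT x2) OR NOT x1) AND (x4 OR NOT NOT x2 OR NOT NOT x1)
⇔ ((NOT x4 AND NOT x2) OR NOT x1) AND (x4 OR x2 OR NOT NOT x1)
⇔ ((NOT x4 AND NOT x2) OR NOT x1) AND (x4 OR x2 OR x1)
⇔ (NOT x4 OR NOT x1) AND (NOT x2 OR NOT x1) AND (x4 OR x2 OR x1)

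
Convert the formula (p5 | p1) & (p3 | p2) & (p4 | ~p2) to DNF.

(p5 & p3 & p4) | (p5 & p3 & ~p2) | (p5 & p2 & p4) | (p1 & p3 & p4) | (p1 & p3 & ~p2) | (p1 & p2 & p4)

(p5 | p1) & (p3 | p2) & (p4 | ~p2)
= (p5 & p3 & p4) | (p5 & p3 & ~p2) | (p5 & p2 & p4) | (p5 & p2 & ~p2) | (p1 & p3 & p4) | (p1 & p3 & ~p2) | (p1 & p2 & p4) | (p1 & p2 & ~p2)   [distribute & over |]
= (p5 & p3 & p4) | (p5 & p3 & ~p2) | (p5 & p2 & p4) | (p1 & p3 & p4) | (p1 & p3 & ~p2) | (p1 & p2 & p4)   [simplify]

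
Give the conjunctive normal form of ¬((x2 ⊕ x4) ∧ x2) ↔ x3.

¬((x2 ⊕ x4) ∧ x2) ↔ x3
= (¬((x2 ⊕ x4) ∧ x2) → x3) ∧ (x3 → ¬((x2 ⊕ x4) ∧ x2))
= (¬¬((x2 ⊕ x4) ∧ x2) ∨ x3) ∧ (x3 → ¬((x2 ⊕ x4) ∧ x2))
= (¬¬((x2 ∨ x4) ∧ ¬(x2 ∧ x4) ∧ x2) ∨ x3) ∧ (x3 → ¬((x2 ⊕ x4) ∧ x2))
= (¬¬((x2 ∨ x4) ∧ ¬(x2 ∧ x4) ∧ x2) ∨ x3) ∧ (¬x3 ∨ ¬((x2 ⊕ x4) ∧ x2))
= (¬¬((x2 ∨ x4) ∧ ¬(x2 ∧ x4) ∧ x2) ∨ x3) ∧ (¬x3 ∨ ¬((x2 ∨ x4) ∧ ¬(x2 ∧ x4) ∧ x2))
= (((x2 ∨ x4) ∧ ¬(x2 ∧ x4) ∧ x2) ∨ x3) ∧ (¬x3 ∨ ¬((x2 ∨ x4) ∧ ¬(x2 ∧ x4) ∧ x2))
= (((x2 ∨ x4) ∧ (¬x2 ∨ ¬x4) ∧ x2) ∨ x3) ∧ (¬x3 ∨ ¬((x2 ∨ x4) ∧ ¬(x2 ∧ x4) ∧ x2))
= (((x2 ∨ x4) ∧ (¬x2 ∨ ¬x4) ∧ x2) ∨ x3) ∧ (¬x3 ∨ ¬(x2 ∨ x4) ∨ ¬¬(x2 ∧ x4) ∨ ¬x2)
= (((x2 ∨ x4) ∧ (¬x2 ∨ ¬x4) ∧ x2) ∨ x3) ∧ (¬x3 ∨ (¬x2 ∧ ¬x4) ∨ ¬¬(x2 ∧ x4) ∨ ¬x2)
= (((x2 ∨ x4) ∧ (¬x2 ∨ ¬x4) ∧ x2) ∨ x3) ∧ (¬x3 ∨ (¬x2 ∧ ¬x4) ∨ (x2 ∧ x4) ∨ ¬x2)
= (x2 ∨ x4 ∨ x3) ∧ (¬x2 ∨ ¬x4 ∨ x3) ∧ (x2 ∨ x3) ∧ (¬x3 ∨ ¬x2 ∨ x2 ∨ ¬x2) ∧ (¬x3 ∨ ¬x2 ∨ x4 ∨ ¬x2) ∧ (¬x3 ∨ ¬x4 ∨ x2 ∨ ¬x2) ∧ (¬x3 ∨ ¬x4 ∨ x4 ∨ ¬x2)
= (¬x2 ∨ ¬x4 ∨ x3) ∧ (x2 ∨ x3) ∧ (¬x3 ∨ ¬x2 ∨ x4)

(¬x2 ∨ ¬x4 ∨ x3) ∧ (x2 ∨ x3) ∧ (¬x3 ∨ ¬x2 ∨ x4)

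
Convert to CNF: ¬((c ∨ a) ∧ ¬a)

¬c ∨ a

¬((c ∨ a) ∧ ¬a)
⇔ ¬(c ∨ a) ∨ ¬¬a   (De Morgan)
⇔ ¬c ∧ ¬a ∨ ¬¬a   (De Morgan)
⇔ ¬c ∧ ¬a ∨ a   (double negation)
⇔ (¬c ∨ a) ∧ (¬a ∨ a)   (distribute ∨ over ∧)
⇔ ¬c ∨ a   (simplify)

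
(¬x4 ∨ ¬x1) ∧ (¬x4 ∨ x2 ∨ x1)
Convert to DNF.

¬x4 ∨ (¬x1 ∧ x2)

(¬x4 ∨ ¬x1) ∧ (¬x4 ∨ x2 ∨ x1)
≡ (¬x4 ∧ ¬x4) ∨ (¬x4 ∧ x2) ∨ (¬x4 ∧ x1) ∨ (¬x1 ∧ ¬x4) ∨ (¬x1 ∧ x2) ∨ (¬x1 ∧ x1)   [distribute ∧ over ∨]
≡ ¬x4 ∨ (¬x1 ∧ x2)   [simplify]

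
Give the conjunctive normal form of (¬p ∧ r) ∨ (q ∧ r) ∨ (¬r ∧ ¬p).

(¬p ∨ q) ∧ (¬p ∨ r)

(¬p ∧ r) ∨ (q ∧ r) ∨ (¬r ∧ ¬p)
≡ (¬p ∨ q ∨ ¬r) ∧ (¬p ∨ q ∨ ¬p) ∧ (¬p ∨ r ∨ ¬r) ∧ (¬p ∨ r ∨ ¬p) ∧ (r ∨ q ∨ ¬r) ∧ (r ∨ q ∨ ¬p) ∧ (r ∨ r ∨ ¬r) ∧ (r ∨ r ∨ ¬p)   [distribute ∨ over ∧]
≡ (¬p ∨ q) ∧ (¬p ∨ r)   [simplify]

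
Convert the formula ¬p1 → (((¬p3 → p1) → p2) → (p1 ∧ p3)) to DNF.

p1 ∨ (p3 ∧ ¬p2)

¬p1 → (((¬p3 → p1) → p2) → (p1 ∧ p3))
⇔ ¬¬p1 ∨ (((¬p3 → p1) → p2) → (p1 ∧ p3))   — eliminate →
⇔ ¬¬p1 ∨ ¬((¬p3 → p1) → p2) ∨ (p1 ∧ p3)   — eliminate →
⇔ ¬¬p1 ∨ ¬(¬(¬p3 → p1) ∨ p2) ∨ (p1 ∧ p3)   — eliminate →
⇔ ¬¬p1 ∨ ¬(¬(¬¬p3 ∨ p1) ∨ p2) ∨ (p1 ∧ p3)   — eliminate →
⇔ p1 ∨ ¬(¬(¬¬p3 ∨ p1) ∨ p2) ∨ (p1 ∧ p3)   — double negation
⇔ p1 ∨ (¬¬(¬¬p3 ∨ p1) ∧ ¬p2) ∨ (p1 ∧ p3)   — De Morgan
⇔ p1 ∨ ((¬¬p3 ∨ p1) ∧ ¬p2) ∨ (p1 ∧ p3)   — double negation
⇔ p1 ∨ ((p3 ∨ p1) ∧ ¬p2) ∨ (p1 ∧ p3)   — double negation
⇔ p1 ∨ (p3 ∧ ¬p2) ∨ (p1 ∧ ¬p2) ∨ (p1 ∧ p3)   — distribute ∧ over ∨
⇔ p1 ∨ (p3 ∧ ¬p2)   — simplify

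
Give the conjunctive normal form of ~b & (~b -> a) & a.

~b & (~b -> a) & a
≡ ~b & (~~b | a) & a   [eliminate ->]
≡ ~b & (b | a) & a   [double negation]
≡ ~b & a   [simplify]

~b & a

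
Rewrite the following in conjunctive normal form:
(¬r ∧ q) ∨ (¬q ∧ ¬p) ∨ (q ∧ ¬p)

(¬r ∧ q) ∨ (¬q ∧ ¬p) ∨ (q ∧ ¬p)
≡ (¬r ∨ ¬q ∨ q) ∧ (¬r ∨ ¬q ∨ ¬p) ∧ (¬r ∨ ¬p ∨ q) ∧ (¬r ∨ ¬p ∨ ¬p) ∧ (q ∨ ¬q ∨ q) ∧ (q ∨ ¬q ∨ ¬p) ∧ (q ∨ ¬p ∨ q) ∧ (q ∨ ¬p ∨ ¬p)   [distribute ∨ over ∧]
≡ (¬r ∨ ¬p) ∧ (q ∨ ¬p)   [simplify]

(¬r ∨ ¬p) ∧ (q ∨ ¬p)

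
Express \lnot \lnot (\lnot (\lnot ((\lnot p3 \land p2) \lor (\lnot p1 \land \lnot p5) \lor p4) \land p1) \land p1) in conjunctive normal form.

\lnot \lnot (\lnot (\lnot ((\lnot p3 \land p2) \lor (\lnot p1 \land \lnot p5) \lor p4) \land p1) \land p1)
≡ \lnot (\lnot ((\lnot p3 \land p2) \lor (\lnot p1 \land \lnot p5) \lor p4) \land p1) \land p1   — double negation
≡ (\lnot \lnot ((\lnot p3 \land p2) \lor (\lnot p1 \land \lnot p5) \lor p4) \lor \lnot p1) \land p1   — De Morgan
≡ ((\lnot p3 \land p2) \lor (\lnot p1 \land \lnot p5) \lor p4 \lor \lnot p1) \land p1   — double negation
≡ (\lnot p3 \lor \lnot p1 \lor p4 \lor \lnot p1) \land (\lnot p3 \lor \lnot p5 \lor p4 \lor \lnot p1) \land (p2 \lor \lnot p1 \lor p4 \lor \lnot p1) \land (p2 \lor \lnot p5 \lor p4 \lor \lnot p1) \land p1   — distribute \lor over \land
≡ (\lnot p3 \lor \lnot p1 \lor p4) \land (p2 \lor \lnot p1 \lor p4) \land p1   — simplify

(\lnot p3 \lor \lnot p1 \lor p4) \land (p2 \lor \lnot p1 \lor p4) \land p1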